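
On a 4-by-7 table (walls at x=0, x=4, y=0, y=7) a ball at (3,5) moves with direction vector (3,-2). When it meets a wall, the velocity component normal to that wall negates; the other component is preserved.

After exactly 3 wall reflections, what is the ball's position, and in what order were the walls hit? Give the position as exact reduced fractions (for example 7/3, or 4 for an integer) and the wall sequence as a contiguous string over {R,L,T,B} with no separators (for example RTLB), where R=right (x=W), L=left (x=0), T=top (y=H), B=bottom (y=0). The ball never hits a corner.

1. t=1/3 → R at (4,13/3); v=(-3,-2)
2. t=4/3 → L at (0,5/3); v=(3,-2)
3. t=5/6 → B at (5/2,0); v=(3,2)

Final position: (5/2,0)
Wall sequence: RLB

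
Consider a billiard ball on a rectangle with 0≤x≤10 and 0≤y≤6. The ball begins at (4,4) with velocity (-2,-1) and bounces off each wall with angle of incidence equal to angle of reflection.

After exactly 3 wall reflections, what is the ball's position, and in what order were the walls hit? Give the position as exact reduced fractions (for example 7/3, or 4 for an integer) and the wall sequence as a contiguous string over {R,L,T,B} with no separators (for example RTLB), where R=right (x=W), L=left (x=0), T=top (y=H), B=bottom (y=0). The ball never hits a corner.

Final position: (10,3)
Wall sequence: LBR

1. t=2 → L at (0,2); v=(2,-1)
2. t=2 → B at (4,0); v=(2,1)
3. t=3 → R at (10,3); v=(-2,1)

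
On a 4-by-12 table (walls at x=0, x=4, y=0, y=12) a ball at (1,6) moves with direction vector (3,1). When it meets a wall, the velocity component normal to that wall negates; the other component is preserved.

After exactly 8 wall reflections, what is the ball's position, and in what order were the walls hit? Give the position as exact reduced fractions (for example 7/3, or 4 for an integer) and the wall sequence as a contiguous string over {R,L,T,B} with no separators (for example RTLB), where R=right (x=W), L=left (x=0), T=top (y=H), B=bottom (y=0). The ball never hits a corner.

Final position: (4,9)
Wall sequence: RLRLTRLR

1. t=1 → R at (4,7); v=(-3,1)
2. t=4/3 → L at (0,25/3); v=(3,1)
3. t=4/3 → R at (4,29/3); v=(-3,1)
4. t=4/3 → L at (0,11); v=(3,1)
5. t=1 → T at (3,12); v=(3,-1)
6. t=1/3 → R at (4,35/3); v=(-3,-1)
7. t=4/3 → L at (0,31/3); v=(3,-1)
8. t=4/3 → R at (4,9); v=(-3,-1)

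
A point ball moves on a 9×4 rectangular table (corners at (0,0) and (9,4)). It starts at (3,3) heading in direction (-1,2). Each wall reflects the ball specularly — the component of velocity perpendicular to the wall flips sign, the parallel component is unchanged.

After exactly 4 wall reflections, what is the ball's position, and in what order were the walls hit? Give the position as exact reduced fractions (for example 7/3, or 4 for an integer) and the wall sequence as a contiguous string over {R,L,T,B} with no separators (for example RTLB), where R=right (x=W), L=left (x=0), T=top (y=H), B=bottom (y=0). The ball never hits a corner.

Final position: (3/2,4)
Wall sequence: TBLT

1. t=1/2 → T at (5/2,4); v=(-1,-2)
2. t=2 → B at (1/2,0); v=(-1,2)
3. t=1/2 → L at (0,1); v=(1,2)
4. t=3/2 → T at (3/2,4); v=(1,-2)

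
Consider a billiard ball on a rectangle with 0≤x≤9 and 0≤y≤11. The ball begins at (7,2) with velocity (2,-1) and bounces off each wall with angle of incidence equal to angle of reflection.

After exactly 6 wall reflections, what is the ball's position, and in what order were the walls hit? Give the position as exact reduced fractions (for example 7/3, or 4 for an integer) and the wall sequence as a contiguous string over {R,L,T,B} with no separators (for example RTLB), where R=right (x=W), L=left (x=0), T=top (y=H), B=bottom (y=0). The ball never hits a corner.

1. t=1 → R at (9,1); v=(-2,-1)
2. t=1 → B at (7,0); v=(-2,1)
3. t=7/2 → L at (0,7/2); v=(2,1)
4. t=9/2 → R at (9,8); v=(-2,1)
5. t=3 → T at (3,11); v=(-2,-1)
6. t=3/2 → L at (0,19/2); v=(2,-1)

Final position: (0,19/2)
Wall sequence: RBLRTL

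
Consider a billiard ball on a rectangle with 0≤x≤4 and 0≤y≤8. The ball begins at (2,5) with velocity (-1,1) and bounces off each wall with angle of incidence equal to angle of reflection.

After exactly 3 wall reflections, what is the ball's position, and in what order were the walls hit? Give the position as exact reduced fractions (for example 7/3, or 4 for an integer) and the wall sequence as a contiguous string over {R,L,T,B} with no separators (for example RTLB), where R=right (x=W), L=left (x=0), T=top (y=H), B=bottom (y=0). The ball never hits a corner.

Final position: (4,5)
Wall sequence: LTR

1. t=2 → L at (0,7); v=(1,1)
2. t=1 → T at (1,8); v=(1,-1)
3. t=3 → R at (4,5); v=(-1,-1)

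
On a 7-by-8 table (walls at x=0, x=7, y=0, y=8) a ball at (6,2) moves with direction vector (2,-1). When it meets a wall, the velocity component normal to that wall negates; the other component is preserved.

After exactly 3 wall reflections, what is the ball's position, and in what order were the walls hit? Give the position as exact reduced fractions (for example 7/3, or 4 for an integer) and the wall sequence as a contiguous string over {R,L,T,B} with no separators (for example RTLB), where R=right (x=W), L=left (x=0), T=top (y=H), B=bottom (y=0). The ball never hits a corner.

1. t=1/2 → R at (7,3/2); v=(-2,-1)
2. t=3/2 → B at (4,0); v=(-2,1)
3. t=2 → L at (0,2); v=(2,1)

Final position: (0,2)
Wall sequence: RBL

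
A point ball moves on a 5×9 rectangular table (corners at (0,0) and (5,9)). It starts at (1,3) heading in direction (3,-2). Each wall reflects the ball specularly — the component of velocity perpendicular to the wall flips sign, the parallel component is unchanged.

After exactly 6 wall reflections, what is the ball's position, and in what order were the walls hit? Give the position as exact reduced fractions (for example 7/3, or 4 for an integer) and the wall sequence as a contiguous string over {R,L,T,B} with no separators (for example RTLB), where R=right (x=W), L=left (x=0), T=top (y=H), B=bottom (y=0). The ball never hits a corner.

Final position: (0,25/3)
Wall sequence: RBLRTL

1. t=4/3 → R at (5,1/3); v=(-3,-2)
2. t=1/6 → B at (9/2,0); v=(-3,2)
3. t=3/2 → L at (0,3); v=(3,2)
4. t=5/3 → R at (5,19/3); v=(-3,2)
5. t=4/3 → T at (1,9); v=(-3,-2)
6. t=1/3 → L at (0,25/3); v=(3,-2)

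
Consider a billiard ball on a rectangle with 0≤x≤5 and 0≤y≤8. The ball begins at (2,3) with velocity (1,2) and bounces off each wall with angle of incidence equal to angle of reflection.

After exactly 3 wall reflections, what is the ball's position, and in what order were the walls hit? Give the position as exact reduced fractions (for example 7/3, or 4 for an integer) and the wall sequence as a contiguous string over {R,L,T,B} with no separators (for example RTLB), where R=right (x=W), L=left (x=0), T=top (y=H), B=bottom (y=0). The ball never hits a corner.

1. t=5/2 → T at (9/2,8); v=(1,-2)
2. t=1/2 → R at (5,7); v=(-1,-2)
3. t=7/2 → B at (3/2,0); v=(-1,2)

Final position: (3/2,0)
Wall sequence: TRB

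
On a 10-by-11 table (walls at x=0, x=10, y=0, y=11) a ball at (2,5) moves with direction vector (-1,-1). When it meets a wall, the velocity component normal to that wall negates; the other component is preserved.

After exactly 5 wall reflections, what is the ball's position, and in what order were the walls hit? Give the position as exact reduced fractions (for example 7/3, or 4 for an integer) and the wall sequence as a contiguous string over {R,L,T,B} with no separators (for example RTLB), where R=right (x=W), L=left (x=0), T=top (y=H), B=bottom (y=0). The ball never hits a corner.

Final position: (0,5)
Wall sequence: LBRTL

1. t=2 → L at (0,3); v=(1,-1)
2. t=3 → B at (3,0); v=(1,1)
3. t=7 → R at (10,7); v=(-1,1)
4. t=4 → T at (6,11); v=(-1,-1)
5. t=6 → L at (0,5); v=(1,-1)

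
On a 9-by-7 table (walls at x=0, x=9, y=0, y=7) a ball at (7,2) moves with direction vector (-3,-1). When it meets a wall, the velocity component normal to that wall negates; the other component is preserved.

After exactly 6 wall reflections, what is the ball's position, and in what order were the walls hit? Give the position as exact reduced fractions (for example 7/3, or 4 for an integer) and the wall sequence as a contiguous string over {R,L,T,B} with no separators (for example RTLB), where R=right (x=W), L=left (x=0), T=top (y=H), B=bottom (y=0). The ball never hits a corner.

1. t=2 → B at (1,0); v=(-3,1)
2. t=1/3 → L at (0,1/3); v=(3,1)
3. t=3 → R at (9,10/3); v=(-3,1)
4. t=3 → L at (0,19/3); v=(3,1)
5. t=2/3 → T at (2,7); v=(3,-1)
6. t=7/3 → R at (9,14/3); v=(-3,-1)

Final position: (9,14/3)
Wall sequence: BLRLTR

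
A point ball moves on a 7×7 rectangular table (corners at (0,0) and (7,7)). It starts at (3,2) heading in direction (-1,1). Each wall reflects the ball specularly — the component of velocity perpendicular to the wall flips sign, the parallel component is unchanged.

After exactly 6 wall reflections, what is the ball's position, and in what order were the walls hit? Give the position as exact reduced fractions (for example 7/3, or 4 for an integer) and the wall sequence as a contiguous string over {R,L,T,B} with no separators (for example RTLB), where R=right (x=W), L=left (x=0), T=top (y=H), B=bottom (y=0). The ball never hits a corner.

1. t=3 → L at (0,5); v=(1,1)
2. t=2 → T at (2,7); v=(1,-1)
3. t=5 → R at (7,2); v=(-1,-1)
4. t=2 → B at (5,0); v=(-1,1)
5. t=5 → L at (0,5); v=(1,1)
6. t=2 → T at (2,7); v=(1,-1)

Final position: (2,7)
Wall sequence: LTRBLT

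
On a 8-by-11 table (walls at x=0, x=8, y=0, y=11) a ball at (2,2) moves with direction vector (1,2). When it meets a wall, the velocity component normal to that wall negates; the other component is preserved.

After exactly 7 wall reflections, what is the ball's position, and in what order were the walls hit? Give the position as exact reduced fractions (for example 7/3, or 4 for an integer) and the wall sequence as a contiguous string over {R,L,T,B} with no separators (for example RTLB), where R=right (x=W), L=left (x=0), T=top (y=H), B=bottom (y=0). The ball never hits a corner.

1. t=9/2 → T at (13/2,11); v=(1,-2)
2. t=3/2 → R at (8,8); v=(-1,-2)
3. t=4 → B at (4,0); v=(-1,2)
4. t=4 → L at (0,8); v=(1,2)
5. t=3/2 → T at (3/2,11); v=(1,-2)
6. t=11/2 → B at (7,0); v=(1,2)
7. t=1 → R at (8,2); v=(-1,2)

Final position: (8,2)
Wall sequence: TRBLTBR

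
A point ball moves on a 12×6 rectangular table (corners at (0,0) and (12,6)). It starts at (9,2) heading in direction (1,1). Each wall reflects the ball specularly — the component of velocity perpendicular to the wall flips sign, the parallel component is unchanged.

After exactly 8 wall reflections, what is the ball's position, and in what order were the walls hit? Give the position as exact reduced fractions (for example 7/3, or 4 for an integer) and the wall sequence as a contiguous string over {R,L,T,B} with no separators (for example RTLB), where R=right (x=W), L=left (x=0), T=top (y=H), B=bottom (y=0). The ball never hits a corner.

Final position: (11,6)
Wall sequence: RTBLTBRT

1. t=3 → R at (12,5); v=(-1,1)
2. t=1 → T at (11,6); v=(-1,-1)
3. t=6 → B at (5,0); v=(-1,1)
4. t=5 → L at (0,5); v=(1,1)
5. t=1 → T at (1,6); v=(1,-1)
6. t=6 → B at (7,0); v=(1,1)
7. t=5 → R at (12,5); v=(-1,1)
8. t=1 → T at (11,6); v=(-1,-1)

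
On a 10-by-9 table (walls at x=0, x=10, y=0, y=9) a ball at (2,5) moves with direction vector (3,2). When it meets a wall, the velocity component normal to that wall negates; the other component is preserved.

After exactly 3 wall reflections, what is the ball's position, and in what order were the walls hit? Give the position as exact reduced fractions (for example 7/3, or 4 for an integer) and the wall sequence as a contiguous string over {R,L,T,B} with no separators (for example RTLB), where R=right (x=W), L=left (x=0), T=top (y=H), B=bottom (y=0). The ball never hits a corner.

1. t=2 → T at (8,9); v=(3,-2)
2. t=2/3 → R at (10,23/3); v=(-3,-2)
3. t=10/3 → L at (0,1); v=(3,-2)

Final position: (0,1)
Wall sequence: TRL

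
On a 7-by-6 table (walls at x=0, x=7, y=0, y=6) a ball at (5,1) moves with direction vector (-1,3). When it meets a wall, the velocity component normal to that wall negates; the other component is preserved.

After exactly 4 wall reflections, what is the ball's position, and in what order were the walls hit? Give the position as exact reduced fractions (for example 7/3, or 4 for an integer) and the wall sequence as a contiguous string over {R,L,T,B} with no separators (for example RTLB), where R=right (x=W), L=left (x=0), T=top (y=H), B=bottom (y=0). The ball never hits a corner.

Final position: (2/3,6)
Wall sequence: TBLT

1. t=5/3 → T at (10/3,6); v=(-1,-3)
2. t=2 → B at (4/3,0); v=(-1,3)
3. t=4/3 → L at (0,4); v=(1,3)
4. t=2/3 → T at (2/3,6); v=(1,-3)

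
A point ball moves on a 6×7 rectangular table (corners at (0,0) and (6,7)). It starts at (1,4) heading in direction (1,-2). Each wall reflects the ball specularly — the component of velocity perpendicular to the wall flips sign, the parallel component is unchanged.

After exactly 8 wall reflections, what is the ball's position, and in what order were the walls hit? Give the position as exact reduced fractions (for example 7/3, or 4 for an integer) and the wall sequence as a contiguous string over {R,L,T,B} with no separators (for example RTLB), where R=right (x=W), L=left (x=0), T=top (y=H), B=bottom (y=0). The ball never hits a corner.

Final position: (6,2)
Wall sequence: BRTBLTBR

1. t=2 → B at (3,0); v=(1,2)
2. t=3 → R at (6,6); v=(-1,2)
3. t=1/2 → T at (11/2,7); v=(-1,-2)
4. t=7/2 → B at (2,0); v=(-1,2)
5. t=2 → L at (0,4); v=(1,2)
6. t=3/2 → T at (3/2,7); v=(1,-2)
7. t=7/2 → B at (5,0); v=(1,2)
8. t=1 → R at (6,2); v=(-1,2)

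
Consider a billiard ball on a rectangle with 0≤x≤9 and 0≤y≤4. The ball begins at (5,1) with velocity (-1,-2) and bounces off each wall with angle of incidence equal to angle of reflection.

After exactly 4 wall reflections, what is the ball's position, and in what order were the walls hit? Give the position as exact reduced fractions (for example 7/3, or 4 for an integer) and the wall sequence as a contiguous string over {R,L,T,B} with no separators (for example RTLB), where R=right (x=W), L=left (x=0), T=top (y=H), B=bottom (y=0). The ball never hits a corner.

Final position: (0,1)
Wall sequence: BTBL

1. t=1/2 → B at (9/2,0); v=(-1,2)
2. t=2 → T at (5/2,4); v=(-1,-2)
3. t=2 → B at (1/2,0); v=(-1,2)
4. t=1/2 → L at (0,1); v=(1,2)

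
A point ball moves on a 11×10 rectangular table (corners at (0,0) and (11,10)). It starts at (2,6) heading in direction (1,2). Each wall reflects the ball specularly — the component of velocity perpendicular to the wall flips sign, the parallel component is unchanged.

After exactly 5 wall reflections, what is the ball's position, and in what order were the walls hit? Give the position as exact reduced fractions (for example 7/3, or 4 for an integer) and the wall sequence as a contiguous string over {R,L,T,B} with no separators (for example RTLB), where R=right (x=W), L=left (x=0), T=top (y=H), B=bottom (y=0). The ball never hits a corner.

1. t=2 → T at (4,10); v=(1,-2)
2. t=5 → B at (9,0); v=(1,2)
3. t=2 → R at (11,4); v=(-1,2)
4. t=3 → T at (8,10); v=(-1,-2)
5. t=5 → B at (3,0); v=(-1,2)

Final position: (3,0)
Wall sequence: TBRTB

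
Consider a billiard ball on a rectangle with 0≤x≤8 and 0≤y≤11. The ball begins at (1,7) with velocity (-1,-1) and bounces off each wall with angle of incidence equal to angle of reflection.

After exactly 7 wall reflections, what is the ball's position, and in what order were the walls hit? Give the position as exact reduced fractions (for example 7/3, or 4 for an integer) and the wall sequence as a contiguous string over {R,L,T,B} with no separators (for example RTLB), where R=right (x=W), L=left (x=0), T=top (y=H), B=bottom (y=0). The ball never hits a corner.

Final position: (4,0)
Wall sequence: LBRLTRB

1. t=1 → L at (0,6); v=(1,-1)
2. t=6 → B at (6,0); v=(1,1)
3. t=2 → R at (8,2); v=(-1,1)
4. t=8 → L at (0,10); v=(1,1)
5. t=1 → T at (1,11); v=(1,-1)
6. t=7 → R at (8,4); v=(-1,-1)
7. t=4 → B at (4,0); v=(-1,1)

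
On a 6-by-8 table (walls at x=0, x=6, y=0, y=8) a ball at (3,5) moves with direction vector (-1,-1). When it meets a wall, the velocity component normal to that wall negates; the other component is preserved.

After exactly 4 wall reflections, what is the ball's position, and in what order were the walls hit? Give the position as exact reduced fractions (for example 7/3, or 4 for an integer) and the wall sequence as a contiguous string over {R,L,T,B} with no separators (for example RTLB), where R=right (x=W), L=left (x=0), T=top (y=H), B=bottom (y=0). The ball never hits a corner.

1. t=3 → L at (0,2); v=(1,-1)
2. t=2 → B at (2,0); v=(1,1)
3. t=4 → R at (6,4); v=(-1,1)
4. t=4 → T at (2,8); v=(-1,-1)

Final position: (2,8)
Wall sequence: LBRT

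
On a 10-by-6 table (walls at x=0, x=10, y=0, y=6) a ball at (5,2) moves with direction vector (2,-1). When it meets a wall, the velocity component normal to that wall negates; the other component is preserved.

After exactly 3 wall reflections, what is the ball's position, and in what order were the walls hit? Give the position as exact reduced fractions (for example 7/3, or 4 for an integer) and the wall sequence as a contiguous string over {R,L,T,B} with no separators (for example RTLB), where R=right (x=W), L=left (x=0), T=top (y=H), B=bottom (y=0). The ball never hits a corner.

1. t=2 → B at (9,0); v=(2,1)
2. t=1/2 → R at (10,1/2); v=(-2,1)
3. t=5 → L at (0,11/2); v=(2,1)

Final position: (0,11/2)
Wall sequence: BRL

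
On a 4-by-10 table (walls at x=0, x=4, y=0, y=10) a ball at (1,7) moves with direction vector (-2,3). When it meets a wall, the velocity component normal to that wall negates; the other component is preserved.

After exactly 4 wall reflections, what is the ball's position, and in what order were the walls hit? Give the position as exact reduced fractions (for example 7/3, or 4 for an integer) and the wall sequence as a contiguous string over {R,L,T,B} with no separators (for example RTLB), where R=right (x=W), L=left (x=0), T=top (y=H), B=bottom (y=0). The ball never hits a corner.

Final position: (1/3,0)
Wall sequence: LTRB

1. t=1/2 → L at (0,17/2); v=(2,3)
2. t=1/2 → T at (1,10); v=(2,-3)
3. t=3/2 → R at (4,11/2); v=(-2,-3)
4. t=11/6 → B at (1/3,0); v=(-2,3)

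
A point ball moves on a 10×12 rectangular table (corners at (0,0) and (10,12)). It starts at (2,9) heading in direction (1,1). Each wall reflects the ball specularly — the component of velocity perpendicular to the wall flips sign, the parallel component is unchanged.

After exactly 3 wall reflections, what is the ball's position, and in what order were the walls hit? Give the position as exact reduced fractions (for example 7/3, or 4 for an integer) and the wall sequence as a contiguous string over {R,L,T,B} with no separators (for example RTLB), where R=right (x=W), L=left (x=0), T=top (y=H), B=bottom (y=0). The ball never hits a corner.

Final position: (3,0)
Wall sequence: TRB

1. t=3 → T at (5,12); v=(1,-1)
2. t=5 → R at (10,7); v=(-1,-1)
3. t=7 → B at (3,0); v=(-1,1)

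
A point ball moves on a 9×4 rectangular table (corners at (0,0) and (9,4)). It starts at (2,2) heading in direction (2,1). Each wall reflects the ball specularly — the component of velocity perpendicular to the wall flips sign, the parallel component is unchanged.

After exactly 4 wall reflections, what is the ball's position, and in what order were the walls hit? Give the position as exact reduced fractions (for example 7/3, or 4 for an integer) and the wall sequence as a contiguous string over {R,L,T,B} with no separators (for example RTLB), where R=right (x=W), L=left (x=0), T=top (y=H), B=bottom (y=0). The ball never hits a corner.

1. t=2 → T at (6,4); v=(2,-1)
2. t=3/2 → R at (9,5/2); v=(-2,-1)
3. t=5/2 → B at (4,0); v=(-2,1)
4. t=2 → L at (0,2); v=(2,1)

Final position: (0,2)
Wall sequence: TRBL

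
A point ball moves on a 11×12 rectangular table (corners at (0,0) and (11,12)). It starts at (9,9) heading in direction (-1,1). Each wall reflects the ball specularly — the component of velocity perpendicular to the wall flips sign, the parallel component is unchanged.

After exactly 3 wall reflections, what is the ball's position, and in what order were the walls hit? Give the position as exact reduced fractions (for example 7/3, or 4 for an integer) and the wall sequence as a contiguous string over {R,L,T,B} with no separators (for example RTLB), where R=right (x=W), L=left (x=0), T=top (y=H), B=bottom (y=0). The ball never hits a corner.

Final position: (6,0)
Wall sequence: TLB

1. t=3 → T at (6,12); v=(-1,-1)
2. t=6 → L at (0,6); v=(1,-1)
3. t=6 → B at (6,0); v=(1,1)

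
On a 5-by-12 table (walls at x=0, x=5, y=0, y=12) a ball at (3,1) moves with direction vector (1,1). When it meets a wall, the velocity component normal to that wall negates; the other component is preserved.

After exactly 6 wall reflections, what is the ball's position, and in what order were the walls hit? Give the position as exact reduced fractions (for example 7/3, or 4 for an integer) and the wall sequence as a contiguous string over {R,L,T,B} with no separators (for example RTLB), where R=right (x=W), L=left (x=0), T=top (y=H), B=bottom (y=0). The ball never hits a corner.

1. t=2 → R at (5,3); v=(-1,1)
2. t=5 → L at (0,8); v=(1,1)
3. t=4 → T at (4,12); v=(1,-1)
4. t=1 → R at (5,11); v=(-1,-1)
5. t=5 → L at (0,6); v=(1,-1)
6. t=5 → R at (5,1); v=(-1,-1)

Final position: (5,1)
Wall sequence: RLTRLR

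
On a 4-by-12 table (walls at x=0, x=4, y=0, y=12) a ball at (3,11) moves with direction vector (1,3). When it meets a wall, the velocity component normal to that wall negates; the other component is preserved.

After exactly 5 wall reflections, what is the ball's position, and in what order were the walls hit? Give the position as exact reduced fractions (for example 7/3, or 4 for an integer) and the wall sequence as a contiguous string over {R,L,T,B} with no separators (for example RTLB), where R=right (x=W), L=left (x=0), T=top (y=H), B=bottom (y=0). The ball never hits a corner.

1. t=1/3 → T at (10/3,12); v=(1,-3)
2. t=2/3 → R at (4,10); v=(-1,-3)
3. t=10/3 → B at (2/3,0); v=(-1,3)
4. t=2/3 → L at (0,2); v=(1,3)
5. t=10/3 → T at (10/3,12); v=(1,-3)

Final position: (10/3,12)
Wall sequence: TRBLT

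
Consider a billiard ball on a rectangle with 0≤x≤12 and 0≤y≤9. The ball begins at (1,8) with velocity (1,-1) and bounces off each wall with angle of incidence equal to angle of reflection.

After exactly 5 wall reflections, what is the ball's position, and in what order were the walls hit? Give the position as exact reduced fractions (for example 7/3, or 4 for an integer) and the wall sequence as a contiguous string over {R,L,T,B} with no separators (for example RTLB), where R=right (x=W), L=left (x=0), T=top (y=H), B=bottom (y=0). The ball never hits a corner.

Final position: (3,0)
Wall sequence: BRTLB

1. t=8 → B at (9,0); v=(1,1)
2. t=3 → R at (12,3); v=(-1,1)
3. t=6 → T at (6,9); v=(-1,-1)
4. t=6 → L at (0,3); v=(1,-1)
5. t=3 → B at (3,0); v=(1,1)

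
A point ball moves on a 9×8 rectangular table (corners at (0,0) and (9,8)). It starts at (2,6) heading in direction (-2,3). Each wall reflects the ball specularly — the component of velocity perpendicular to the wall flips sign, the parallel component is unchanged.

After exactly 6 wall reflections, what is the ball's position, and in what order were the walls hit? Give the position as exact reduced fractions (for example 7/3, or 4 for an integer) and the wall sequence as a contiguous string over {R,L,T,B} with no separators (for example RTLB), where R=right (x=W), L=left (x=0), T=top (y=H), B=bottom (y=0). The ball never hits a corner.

1. t=2/3 → T at (2/3,8); v=(-2,-3)
2. t=1/3 → L at (0,7); v=(2,-3)
3. t=7/3 → B at (14/3,0); v=(2,3)
4. t=13/6 → R at (9,13/2); v=(-2,3)
5. t=1/2 → T at (8,8); v=(-2,-3)
6. t=8/3 → B at (8/3,0); v=(-2,3)

Final position: (8/3,0)
Wall sequence: TLBRTB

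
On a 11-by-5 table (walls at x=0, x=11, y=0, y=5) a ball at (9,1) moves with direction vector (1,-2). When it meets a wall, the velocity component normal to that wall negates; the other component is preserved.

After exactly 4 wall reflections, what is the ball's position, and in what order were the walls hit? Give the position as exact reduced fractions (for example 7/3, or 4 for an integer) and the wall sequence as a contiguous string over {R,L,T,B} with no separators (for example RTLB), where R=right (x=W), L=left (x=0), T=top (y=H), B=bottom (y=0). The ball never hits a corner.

1. t=1/2 → B at (19/2,0); v=(1,2)
2. t=3/2 → R at (11,3); v=(-1,2)
3. t=1 → T at (10,5); v=(-1,-2)
4. t=5/2 → B at (15/2,0); v=(-1,2)

Final position: (15/2,0)
Wall sequence: BRTB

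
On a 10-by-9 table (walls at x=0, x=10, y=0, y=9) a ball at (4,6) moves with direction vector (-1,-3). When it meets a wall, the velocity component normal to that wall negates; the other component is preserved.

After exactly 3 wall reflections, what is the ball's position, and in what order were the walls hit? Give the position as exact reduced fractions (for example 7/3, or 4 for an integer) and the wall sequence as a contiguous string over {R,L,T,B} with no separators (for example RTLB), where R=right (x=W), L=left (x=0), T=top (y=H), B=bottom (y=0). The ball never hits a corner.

Final position: (1,9)
Wall sequence: BLT

1. t=2 → B at (2,0); v=(-1,3)
2. t=2 → L at (0,6); v=(1,3)
3. t=1 → T at (1,9); v=(1,-3)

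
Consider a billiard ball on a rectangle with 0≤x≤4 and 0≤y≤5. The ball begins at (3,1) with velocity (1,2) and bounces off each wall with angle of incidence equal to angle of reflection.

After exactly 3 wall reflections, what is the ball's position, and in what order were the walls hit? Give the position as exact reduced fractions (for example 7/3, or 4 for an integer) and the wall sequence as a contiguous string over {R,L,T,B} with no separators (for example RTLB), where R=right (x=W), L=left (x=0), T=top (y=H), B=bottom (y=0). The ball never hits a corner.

1. t=1 → R at (4,3); v=(-1,2)
2. t=1 → T at (3,5); v=(-1,-2)
3. t=5/2 → B at (1/2,0); v=(-1,2)

Final position: (1/2,0)
Wall sequence: RTB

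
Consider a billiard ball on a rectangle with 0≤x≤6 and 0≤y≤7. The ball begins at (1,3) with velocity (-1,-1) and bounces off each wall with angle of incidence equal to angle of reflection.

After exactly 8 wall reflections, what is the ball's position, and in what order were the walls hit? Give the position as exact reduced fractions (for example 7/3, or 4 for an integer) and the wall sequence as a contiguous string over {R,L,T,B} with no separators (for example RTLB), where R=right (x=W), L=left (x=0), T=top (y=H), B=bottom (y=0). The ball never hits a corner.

Final position: (1,7)
Wall sequence: LBRTLBRT

1. t=1 → L at (0,2); v=(1,-1)
2. t=2 → B at (2,0); v=(1,1)
3. t=4 → R at (6,4); v=(-1,1)
4. t=3 → T at (3,7); v=(-1,-1)
5. t=3 → L at (0,4); v=(1,-1)
6. t=4 → B at (4,0); v=(1,1)
7. t=2 → R at (6,2); v=(-1,1)
8. t=5 → T at (1,7); v=(-1,-1)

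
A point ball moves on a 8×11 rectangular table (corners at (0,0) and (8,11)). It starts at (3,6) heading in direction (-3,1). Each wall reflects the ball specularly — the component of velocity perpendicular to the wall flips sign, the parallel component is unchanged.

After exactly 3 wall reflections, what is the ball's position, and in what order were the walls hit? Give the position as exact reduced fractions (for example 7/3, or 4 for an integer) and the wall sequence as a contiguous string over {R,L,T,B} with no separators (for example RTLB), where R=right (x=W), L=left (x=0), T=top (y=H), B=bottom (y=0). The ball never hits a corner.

1. t=1 → L at (0,7); v=(3,1)
2. t=8/3 → R at (8,29/3); v=(-3,1)
3. t=4/3 → T at (4,11); v=(-3,-1)

Final position: (4,11)
Wall sequence: LRT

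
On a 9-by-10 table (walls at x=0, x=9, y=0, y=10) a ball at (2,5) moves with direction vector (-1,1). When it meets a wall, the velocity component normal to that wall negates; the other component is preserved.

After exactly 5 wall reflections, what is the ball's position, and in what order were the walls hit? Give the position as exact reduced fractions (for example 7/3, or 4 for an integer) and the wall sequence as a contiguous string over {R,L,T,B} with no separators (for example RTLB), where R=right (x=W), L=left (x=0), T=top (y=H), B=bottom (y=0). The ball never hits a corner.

1. t=2 → L at (0,7); v=(1,1)
2. t=3 → T at (3,10); v=(1,-1)
3. t=6 → R at (9,4); v=(-1,-1)
4. t=4 → B at (5,0); v=(-1,1)
5. t=5 → L at (0,5); v=(1,1)

Final position: (0,5)
Wall sequence: LTRBL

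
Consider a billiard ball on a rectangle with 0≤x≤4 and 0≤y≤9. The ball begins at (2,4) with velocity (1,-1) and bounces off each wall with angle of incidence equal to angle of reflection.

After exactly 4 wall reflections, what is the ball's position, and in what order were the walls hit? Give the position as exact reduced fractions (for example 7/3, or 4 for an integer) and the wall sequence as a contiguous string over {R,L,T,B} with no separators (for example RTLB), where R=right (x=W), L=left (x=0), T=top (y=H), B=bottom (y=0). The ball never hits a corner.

Final position: (4,6)
Wall sequence: RBLR

1. t=2 → R at (4,2); v=(-1,-1)
2. t=2 → B at (2,0); v=(-1,1)
3. t=2 → L at (0,2); v=(1,1)
4. t=4 → R at (4,6); v=(-1,1)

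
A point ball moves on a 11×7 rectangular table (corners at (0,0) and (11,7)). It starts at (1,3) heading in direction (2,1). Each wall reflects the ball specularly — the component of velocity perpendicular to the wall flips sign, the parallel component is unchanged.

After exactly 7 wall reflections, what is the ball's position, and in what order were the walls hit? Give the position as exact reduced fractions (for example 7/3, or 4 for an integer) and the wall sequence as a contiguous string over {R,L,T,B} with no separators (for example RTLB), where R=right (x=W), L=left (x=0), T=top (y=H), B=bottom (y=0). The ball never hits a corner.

1. t=4 → T at (9,7); v=(2,-1)
2. t=1 → R at (11,6); v=(-2,-1)
3. t=11/2 → L at (0,1/2); v=(2,-1)
4. t=1/2 → B at (1,0); v=(2,1)
5. t=5 → R at (11,5); v=(-2,1)
6. t=2 → T at (7,7); v=(-2,-1)
7. t=7/2 → L at (0,7/2); v=(2,-1)

Final position: (0,7/2)
Wall sequence: TRLBRTL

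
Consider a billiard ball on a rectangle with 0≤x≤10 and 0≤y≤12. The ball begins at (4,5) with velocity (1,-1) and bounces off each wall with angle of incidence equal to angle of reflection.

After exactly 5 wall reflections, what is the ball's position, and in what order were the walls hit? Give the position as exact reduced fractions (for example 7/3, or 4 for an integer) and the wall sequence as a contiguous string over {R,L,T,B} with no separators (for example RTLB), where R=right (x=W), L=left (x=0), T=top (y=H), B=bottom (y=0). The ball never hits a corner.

Final position: (10,3)
Wall sequence: BRLTR

1. t=5 → B at (9,0); v=(1,1)
2. t=1 → R at (10,1); v=(-1,1)
3. t=10 → L at (0,11); v=(1,1)
4. t=1 → T at (1,12); v=(1,-1)
5. t=9 → R at (10,3); v=(-1,-1)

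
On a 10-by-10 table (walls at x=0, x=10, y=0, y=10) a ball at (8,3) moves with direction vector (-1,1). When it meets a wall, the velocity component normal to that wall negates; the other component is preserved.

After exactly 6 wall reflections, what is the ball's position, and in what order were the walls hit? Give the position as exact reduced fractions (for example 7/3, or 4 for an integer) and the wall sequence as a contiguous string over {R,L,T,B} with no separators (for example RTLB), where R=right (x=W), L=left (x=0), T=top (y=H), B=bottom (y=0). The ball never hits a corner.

Final position: (0,9)
Wall sequence: TLBRTL

1. t=7 → T at (1,10); v=(-1,-1)
2. t=1 → L at (0,9); v=(1,-1)
3. t=9 → B at (9,0); v=(1,1)
4. t=1 → R at (10,1); v=(-1,1)
5. t=9 → T at (1,10); v=(-1,-1)
6. t=1 → L at (0,9); v=(1,-1)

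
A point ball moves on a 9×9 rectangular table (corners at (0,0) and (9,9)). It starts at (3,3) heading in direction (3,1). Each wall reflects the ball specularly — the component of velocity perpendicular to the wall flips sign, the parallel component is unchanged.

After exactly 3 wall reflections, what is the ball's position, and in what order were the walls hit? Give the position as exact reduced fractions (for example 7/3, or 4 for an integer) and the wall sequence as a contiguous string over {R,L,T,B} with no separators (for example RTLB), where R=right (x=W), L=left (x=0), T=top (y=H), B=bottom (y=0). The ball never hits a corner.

1. t=2 → R at (9,5); v=(-3,1)
2. t=3 → L at (0,8); v=(3,1)
3. t=1 → T at (3,9); v=(3,-1)

Final position: (3,9)
Wall sequence: RLT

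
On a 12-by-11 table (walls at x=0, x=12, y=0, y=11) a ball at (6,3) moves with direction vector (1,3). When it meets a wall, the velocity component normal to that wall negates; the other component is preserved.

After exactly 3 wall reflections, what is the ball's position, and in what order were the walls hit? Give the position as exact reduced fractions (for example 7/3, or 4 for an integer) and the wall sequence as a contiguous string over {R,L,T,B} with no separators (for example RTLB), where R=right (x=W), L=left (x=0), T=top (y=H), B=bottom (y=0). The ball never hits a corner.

1. t=8/3 → T at (26/3,11); v=(1,-3)
2. t=10/3 → R at (12,1); v=(-1,-3)
3. t=1/3 → B at (35/3,0); v=(-1,3)

Final position: (35/3,0)
Wall sequence: TRB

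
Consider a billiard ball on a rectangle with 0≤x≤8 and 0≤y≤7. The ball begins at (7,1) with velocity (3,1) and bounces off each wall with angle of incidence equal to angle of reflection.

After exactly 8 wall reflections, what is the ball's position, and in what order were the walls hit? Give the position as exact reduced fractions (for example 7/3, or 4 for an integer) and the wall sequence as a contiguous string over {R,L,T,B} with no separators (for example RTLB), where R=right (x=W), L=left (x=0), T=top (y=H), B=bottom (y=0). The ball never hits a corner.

Final position: (0,2/3)
Wall sequence: RLRTLRBL

1. t=1/3 → R at (8,4/3); v=(-3,1)
2. t=8/3 → L at (0,4); v=(3,1)
3. t=8/3 → R at (8,20/3); v=(-3,1)
4. t=1/3 → T at (7,7); v=(-3,-1)
5. t=7/3 → L at (0,14/3); v=(3,-1)
6. t=8/3 → R at (8,2); v=(-3,-1)
7. t=2 → B at (2,0); v=(-3,1)
8. t=2/3 → L at (0,2/3); v=(3,1)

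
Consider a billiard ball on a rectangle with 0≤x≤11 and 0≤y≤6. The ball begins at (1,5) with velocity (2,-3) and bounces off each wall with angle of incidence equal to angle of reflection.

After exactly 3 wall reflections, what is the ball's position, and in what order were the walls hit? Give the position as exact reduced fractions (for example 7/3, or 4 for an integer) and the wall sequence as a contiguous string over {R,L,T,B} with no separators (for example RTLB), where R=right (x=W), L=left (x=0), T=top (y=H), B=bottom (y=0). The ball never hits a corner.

1. t=5/3 → B at (13/3,0); v=(2,3)
2. t=2 → T at (25/3,6); v=(2,-3)
3. t=4/3 → R at (11,2); v=(-2,-3)

Final position: (11,2)
Wall sequence: BTR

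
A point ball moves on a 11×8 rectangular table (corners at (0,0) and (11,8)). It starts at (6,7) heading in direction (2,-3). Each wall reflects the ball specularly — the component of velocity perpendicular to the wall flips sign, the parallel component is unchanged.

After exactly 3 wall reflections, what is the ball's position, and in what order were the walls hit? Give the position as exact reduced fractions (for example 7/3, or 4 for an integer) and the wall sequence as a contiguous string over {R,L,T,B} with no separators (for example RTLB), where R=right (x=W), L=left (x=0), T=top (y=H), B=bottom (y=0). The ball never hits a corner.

Final position: (6,8)
Wall sequence: BRT

1. t=7/3 → B at (32/3,0); v=(2,3)
2. t=1/6 → R at (11,1/2); v=(-2,3)
3. t=5/2 → T at (6,8); v=(-2,-3)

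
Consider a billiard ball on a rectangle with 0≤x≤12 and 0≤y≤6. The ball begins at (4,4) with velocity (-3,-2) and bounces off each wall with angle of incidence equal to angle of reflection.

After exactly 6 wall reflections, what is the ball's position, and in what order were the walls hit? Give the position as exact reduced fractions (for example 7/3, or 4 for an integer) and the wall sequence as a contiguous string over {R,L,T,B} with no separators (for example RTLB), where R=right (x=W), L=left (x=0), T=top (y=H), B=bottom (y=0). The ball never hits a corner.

Final position: (0,8/3)
Wall sequence: LBTRBL

1. t=4/3 → L at (0,4/3); v=(3,-2)
2. t=2/3 → B at (2,0); v=(3,2)
3. t=3 → T at (11,6); v=(3,-2)
4. t=1/3 → R at (12,16/3); v=(-3,-2)
5. t=8/3 → B at (4,0); v=(-3,2)
6. t=4/3 → L at (0,8/3); v=(3,2)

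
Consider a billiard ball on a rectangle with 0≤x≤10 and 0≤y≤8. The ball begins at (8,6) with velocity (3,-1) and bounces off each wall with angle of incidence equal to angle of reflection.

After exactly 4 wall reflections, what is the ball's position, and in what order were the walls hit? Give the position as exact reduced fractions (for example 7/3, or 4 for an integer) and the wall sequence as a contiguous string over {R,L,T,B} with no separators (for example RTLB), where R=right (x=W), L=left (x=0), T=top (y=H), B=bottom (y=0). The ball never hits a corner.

1. t=2/3 → R at (10,16/3); v=(-3,-1)
2. t=10/3 → L at (0,2); v=(3,-1)
3. t=2 → B at (6,0); v=(3,1)
4. t=4/3 → R at (10,4/3); v=(-3,1)

Final position: (10,4/3)
Wall sequence: RLBR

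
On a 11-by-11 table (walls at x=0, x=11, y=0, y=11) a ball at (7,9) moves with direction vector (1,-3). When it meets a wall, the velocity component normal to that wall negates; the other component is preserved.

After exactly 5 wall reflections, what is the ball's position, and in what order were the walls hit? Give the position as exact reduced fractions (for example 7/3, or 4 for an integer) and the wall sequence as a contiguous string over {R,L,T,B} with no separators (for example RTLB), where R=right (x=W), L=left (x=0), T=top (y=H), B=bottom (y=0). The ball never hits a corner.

1. t=3 → B at (10,0); v=(1,3)
2. t=1 → R at (11,3); v=(-1,3)
3. t=8/3 → T at (25/3,11); v=(-1,-3)
4. t=11/3 → B at (14/3,0); v=(-1,3)
5. t=11/3 → T at (1,11); v=(-1,-3)

Final position: (1,11)
Wall sequence: BRTBT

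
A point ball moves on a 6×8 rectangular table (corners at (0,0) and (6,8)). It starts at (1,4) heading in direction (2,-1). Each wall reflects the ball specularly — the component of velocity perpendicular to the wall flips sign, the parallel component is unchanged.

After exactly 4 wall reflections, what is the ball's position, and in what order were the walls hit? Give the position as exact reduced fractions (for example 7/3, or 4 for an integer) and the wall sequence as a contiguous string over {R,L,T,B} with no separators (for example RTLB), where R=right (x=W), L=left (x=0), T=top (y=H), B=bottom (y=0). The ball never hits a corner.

Final position: (6,9/2)
Wall sequence: RBLR

1. t=5/2 → R at (6,3/2); v=(-2,-1)
2. t=3/2 → B at (3,0); v=(-2,1)
3. t=3/2 → L at (0,3/2); v=(2,1)
4. t=3 → R at (6,9/2); v=(-2,1)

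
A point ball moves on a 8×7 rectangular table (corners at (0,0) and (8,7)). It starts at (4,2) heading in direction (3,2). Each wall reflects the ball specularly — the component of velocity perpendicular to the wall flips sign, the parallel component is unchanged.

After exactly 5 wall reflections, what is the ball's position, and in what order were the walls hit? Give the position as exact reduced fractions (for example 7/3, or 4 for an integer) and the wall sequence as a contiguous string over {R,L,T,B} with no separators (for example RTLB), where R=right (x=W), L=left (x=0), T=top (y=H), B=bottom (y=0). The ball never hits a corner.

Final position: (8,4/3)
Wall sequence: RTLBR

1. t=4/3 → R at (8,14/3); v=(-3,2)
2. t=7/6 → T at (9/2,7); v=(-3,-2)
3. t=3/2 → L at (0,4); v=(3,-2)
4. t=2 → B at (6,0); v=(3,2)
5. t=2/3 → R at (8,4/3); v=(-3,2)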